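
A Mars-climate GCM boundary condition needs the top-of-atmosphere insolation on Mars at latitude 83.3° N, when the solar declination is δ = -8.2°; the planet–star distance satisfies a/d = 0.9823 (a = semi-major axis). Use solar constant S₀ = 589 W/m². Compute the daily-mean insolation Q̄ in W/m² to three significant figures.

cos H₀ = −tan(+83.3°) tan(-8.200°) = 1.2267 ≥ 1 ⇒ polar night, H₀ = 0 and Q̄ = 0.
Inverse-square distance factor (a/d)² = 0.9823² = 0.964913.

Q̄ ≈ 0.00 W/m²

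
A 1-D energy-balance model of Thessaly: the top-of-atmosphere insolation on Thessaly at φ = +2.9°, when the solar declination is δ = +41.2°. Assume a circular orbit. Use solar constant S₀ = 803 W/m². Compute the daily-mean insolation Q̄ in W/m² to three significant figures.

Q̄ ≈ 206 W/m²

cos H₀ = −tan(+2.9°) tan(+41.200°) = -0.0443, H₀ = 1.6152 rad.
Bracket: H₀ sin φ sin δ + cos φ cos δ sin H₀ = 1.6152×0.05059×0.65869 + 0.99872×0.75241×0.99902 = 0.053824 + 0.750710 = 0.804534.
Q̄ = (S₀/π) × [bracket] = (803/π) × 0.804534 = 205.6 W/m².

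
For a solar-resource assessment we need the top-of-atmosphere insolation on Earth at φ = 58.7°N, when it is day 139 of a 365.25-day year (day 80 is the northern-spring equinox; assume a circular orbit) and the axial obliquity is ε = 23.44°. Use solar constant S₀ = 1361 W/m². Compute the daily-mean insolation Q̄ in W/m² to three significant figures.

Q̄ ≈ 446 W/m²

Solar longitude: λ_s = 360° × (139 − 80)/365.25 = 58.152°.
sin δ = sin 23.44° × sin 58.152° = 0.33790, so δ = +19.749°.
cos H₀ = −tan(+58.7°) tan(+19.749°) = -0.5905, H₀ = 2.2025 rad.
Bracket: H₀ sin φ sin δ + cos φ cos δ sin H₀ = 2.2025×0.85446×0.33790 + 0.51952×0.94118×0.80705 = 0.635910 + 0.394617 = 1.030527.
Q̄ = (S₀/π) × [bracket] = (1361/π) × 1.030527 = 446.4 W/m².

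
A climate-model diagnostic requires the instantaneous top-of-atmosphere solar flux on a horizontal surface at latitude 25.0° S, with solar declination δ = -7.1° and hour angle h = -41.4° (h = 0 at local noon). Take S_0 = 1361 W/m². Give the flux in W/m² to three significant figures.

989 W/m²

cos θ_z = sin ϕ sin δ + cos ϕ cos δ cos h = 0.052236 + 0.674619 = 0.726855.
Flux = S_0 · cos θ_z = 1361 × 0.726855 = 989.2 W/m².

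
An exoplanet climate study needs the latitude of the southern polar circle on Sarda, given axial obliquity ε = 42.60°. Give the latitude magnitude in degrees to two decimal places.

The polar circle is the lowest latitude that experiences at least one full rotation of continuous darkness at the northern-summer solstice; it lies at |φ| = 90° − ε = 90° − 42.60° = 47.40°.

47.40°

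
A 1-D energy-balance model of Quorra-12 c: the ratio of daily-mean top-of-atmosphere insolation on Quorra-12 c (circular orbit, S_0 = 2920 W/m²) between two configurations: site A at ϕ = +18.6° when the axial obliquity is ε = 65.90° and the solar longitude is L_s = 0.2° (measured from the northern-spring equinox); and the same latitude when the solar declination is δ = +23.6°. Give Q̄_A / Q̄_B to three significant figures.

Q̄_A / Q̄_B ≈ 0.880

— Configuration A (ϕ=+18.6°):
Solar declination: sin δ = sin ε · sin L_s = sin 65.90° × sin 0.2° = 0.00319, so δ = +0.183°.
cos h₀ = −tan(+18.6°) tan(+0.183°) = -0.0011, h₀ = 1.5719 rad.
Bracket: h₀ sin ϕ sin δ + cos ϕ cos δ sin h₀ = 1.5719×0.31896×0.00319 + 0.94777×0.99999×1.00000 = 0.001599 + 0.947761 = 0.949360.
Q̄ = (S_0/π) × [bracket] = (2920/π) × 0.949360 = 882.40 W/m².
— Configuration B (ϕ=+18.6°):
cos h₀ = −tan(+18.6°) tan(+23.600°) = -0.1470, h₀ = 1.7184 rad.
Bracket: h₀ sin ϕ sin δ + cos ϕ cos δ sin h₀ = 1.7184×0.31896×0.40035 + 0.94777×0.91636×0.98913 = 0.219432 + 0.859058 = 1.078490.
Q̄ = (S_0/π) × [bracket] = (2920/π) × 1.078490 = 1002.4 W/m².
Ratio Q̄_A / Q̄_B = 882.40 / 1002.4 = 0.8803.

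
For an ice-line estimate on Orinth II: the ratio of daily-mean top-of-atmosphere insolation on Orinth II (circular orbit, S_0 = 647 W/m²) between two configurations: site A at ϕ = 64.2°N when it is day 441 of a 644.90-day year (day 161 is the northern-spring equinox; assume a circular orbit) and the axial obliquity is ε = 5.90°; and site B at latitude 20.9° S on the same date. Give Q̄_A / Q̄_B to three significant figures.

Q̄_A / Q̄_B ≈ 0.544

— Configuration A (ϕ=+64.2°):
Solar longitude: L_s = 360° × (441 − 161)/644.90 = 156.303°.
sin δ = sin 5.90° × sin 156.303° = 0.04131, so δ = +2.368°.
cos h₀ = −tan(+64.2°) tan(+2.368°) = -0.0855, h₀ = 1.6564 rad.
Bracket: h₀ sin ϕ sin δ + cos ϕ cos δ sin h₀ = 1.6564×0.90032×0.04131 + 0.43523×0.99915×0.99634 = 0.061605 + 0.433268 = 0.494873.
Q̄ = (S_0/π) × [bracket] = (647/π) × 0.494873 = 101.92 W/m².
— Configuration B (ϕ=-20.9°):
cos h₀ = −tan(-20.9°) tan(+2.368°) = 0.0158, h₀ = 1.5550 rad.
Bracket: h₀ sin ϕ sin δ + cos ϕ cos δ sin h₀ = 1.5550×-0.35674×0.04131 + 0.93420×0.99915×0.99988 = -0.022916 + 0.933294 = 0.910378.
Q̄ = (S_0/π) × [bracket] = (647/π) × 0.910378 = 187.49 W/m².
Ratio Q̄_A / Q̄_B = 101.92 / 187.49 = 0.5436.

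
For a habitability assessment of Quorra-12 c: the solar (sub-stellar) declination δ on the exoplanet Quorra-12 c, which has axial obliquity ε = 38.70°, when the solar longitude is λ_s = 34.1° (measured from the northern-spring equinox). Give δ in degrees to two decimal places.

sin δ = sin ε · sin λ_s = sin 38.70° × sin 34.1° = 0.350535.
δ = arcsin(0.350535) = +20.52°.

δ = +20.52°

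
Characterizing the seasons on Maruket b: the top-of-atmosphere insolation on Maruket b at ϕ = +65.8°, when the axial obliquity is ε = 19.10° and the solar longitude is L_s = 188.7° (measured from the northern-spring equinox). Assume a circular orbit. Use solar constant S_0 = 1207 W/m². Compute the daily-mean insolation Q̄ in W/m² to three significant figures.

Solar declination: sin δ = sin ε · sin L_s = sin 19.10° × sin 188.7° = -0.04950, so δ = -2.837°.
cos h₀ = −tan(+65.8°) tan(-2.837°) = 0.1103, h₀ = 1.4603 rad.
Bracket: h₀ sin ϕ sin δ + cos ϕ cos δ sin h₀ = 1.4603×0.91212×-0.04950 + 0.40992×0.99877×0.99390 = -0.065932 + 0.406918 = 0.340986.
Q̄ = (S_0/π) × [bracket] = (1207/π) × 0.340986 = 131.0 W/m².

Q̄ ≈ 131 W/m²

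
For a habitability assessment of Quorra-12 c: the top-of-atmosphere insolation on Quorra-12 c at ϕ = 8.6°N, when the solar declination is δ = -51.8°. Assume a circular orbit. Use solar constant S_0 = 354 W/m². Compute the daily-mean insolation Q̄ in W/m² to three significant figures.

Q̄ ≈ 49.4 W/m²

cos h₀ = −tan(+8.6°) tan(-51.800°) = 0.1922, h₀ = 1.3774 rad.
Bracket: h₀ sin ϕ sin δ + cos ϕ cos δ sin h₀ = 1.3774×0.14954×-0.78586 + 0.98876×0.61841×0.98136 = -0.161869 + 0.600061 = 0.438192.
Q̄ = (S_0/π) × [bracket] = (354/π) × 0.438192 = 49.38 W/m².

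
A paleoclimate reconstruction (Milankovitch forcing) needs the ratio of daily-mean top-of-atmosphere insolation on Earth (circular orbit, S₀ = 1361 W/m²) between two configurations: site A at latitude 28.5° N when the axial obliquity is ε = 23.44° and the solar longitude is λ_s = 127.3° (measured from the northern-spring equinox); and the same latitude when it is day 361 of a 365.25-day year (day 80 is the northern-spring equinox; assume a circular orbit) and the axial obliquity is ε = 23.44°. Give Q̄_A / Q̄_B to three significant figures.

Q̄_A / Q̄_B ≈ 2.03

— Configuration A (φ=+28.5°):
Solar declination: sin δ = sin ε · sin λ_s = sin 23.44° × sin 127.3° = 0.31643, so δ = +18.447°.
cos H₀ = −tan(+28.5°) tan(+18.447°) = -0.1811, H₀ = 1.7529 rad.
Bracket: H₀ sin φ sin δ + cos φ cos δ sin H₀ = 1.7529×0.47716×0.31643 + 0.87882×0.94862×0.98346 = 0.264666 + 0.819877 = 1.084543.
Q̄ = (S₀/π) × [bracket] = (1361/π) × 1.084543 = 469.85 W/m².
— Configuration B (φ=+28.5°):
Solar longitude: λ_s = 360° × (361 − 80)/365.25 = 276.961°.
sin δ = sin 23.44° × sin 276.961° = -0.39486, so δ = -23.257°.
cos H₀ = −tan(+28.5°) tan(-23.257°) = 0.2334, H₀ = 1.3353 rad.
Bracket: H₀ sin φ sin δ + cos φ cos δ sin H₀ = 1.3353×0.47716×-0.39486 + 0.87882×0.91874×0.97239 = -0.251586 + 0.785115 = 0.533529.
Q̄ = (S₀/π) × [bracket] = (1361/π) × 0.533529 = 231.14 W/m².
Ratio Q̄_A / Q̄_B = 469.85 / 231.14 = 2.033.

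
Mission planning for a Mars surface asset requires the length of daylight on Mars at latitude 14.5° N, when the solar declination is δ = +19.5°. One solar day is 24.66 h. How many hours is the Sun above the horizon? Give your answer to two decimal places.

cos H₀ = −tan φ · tan δ = −tan(+14.5°) × tan(+19.500°) = -0.0916, so H₀ = 1.6625 rad = 95.25°.
Daylight = 2H₀/(2π) × 24.66 h = (1.6625/π) × 24.66 = 13.05 h.

13.05 h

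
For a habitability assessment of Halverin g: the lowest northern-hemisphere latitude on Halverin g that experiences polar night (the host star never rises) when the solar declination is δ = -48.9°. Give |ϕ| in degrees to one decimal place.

|ϕ| = 41.1°

Polar night requires cos h₀ = −tan ϕ tan δ ≥ 1, i.e. tan ϕ tan δ ≤ −1.
The boundary is |tan ϕ| · |tan δ| = 1, so |ϕ| = 90° − |δ| = 90° − 48.9° = 41.1° in the northern hemisphere.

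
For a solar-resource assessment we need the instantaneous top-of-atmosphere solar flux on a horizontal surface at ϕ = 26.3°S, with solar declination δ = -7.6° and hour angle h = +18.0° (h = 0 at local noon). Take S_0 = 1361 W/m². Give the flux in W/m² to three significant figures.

1.23e+03 W/m²

cos θ_z = sin ϕ sin δ + cos ϕ cos δ cos h = 0.058599 + 0.845120 = 0.903719.
Flux = S_0 · cos θ_z = 1361 × 0.903719 = 1230 W/m².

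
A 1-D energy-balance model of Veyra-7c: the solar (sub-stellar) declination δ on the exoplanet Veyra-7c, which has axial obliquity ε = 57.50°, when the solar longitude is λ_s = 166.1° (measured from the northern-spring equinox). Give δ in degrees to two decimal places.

sin δ = sin ε · sin λ_s = sin 57.50° × sin 166.1° = 0.202606.
δ = arcsin(0.202606) = +11.69°.

δ = +11.69°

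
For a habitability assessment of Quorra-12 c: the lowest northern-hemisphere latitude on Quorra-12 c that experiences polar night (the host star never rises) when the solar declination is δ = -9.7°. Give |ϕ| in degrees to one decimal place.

|ϕ| = 80.3°

Polar night requires cos h₀ = −tan ϕ tan δ ≥ 1, i.e. tan ϕ tan δ ≤ −1.
The boundary is |tan ϕ| · |tan δ| = 1, so |ϕ| = 90° − |δ| = 90° − 9.7° = 80.3° in the northern hemisphere.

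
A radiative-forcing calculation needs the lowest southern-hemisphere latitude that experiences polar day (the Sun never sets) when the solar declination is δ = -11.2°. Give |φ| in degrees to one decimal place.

|φ| = 78.8°

Polar day requires cos H₀ = −tan φ tan δ ≤ −1, i.e. tan φ tan δ ≥ 1.
The boundary is |tan φ| · |tan δ| = 1, so |φ| = 90° − |δ| = 90° − 11.2° = 78.8° in the southern hemisphere.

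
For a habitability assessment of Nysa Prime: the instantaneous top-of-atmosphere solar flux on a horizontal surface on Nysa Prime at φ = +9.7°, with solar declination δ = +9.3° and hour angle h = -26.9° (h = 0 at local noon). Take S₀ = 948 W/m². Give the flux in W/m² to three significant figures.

848 W/m²

cos θ_z = sin φ sin δ + cos φ cos δ cos h = 0.027229 + 0.867493 = 0.894722.
Flux = S₀ · cos θ_z = 948 × 0.894722 = 848.2 W/m².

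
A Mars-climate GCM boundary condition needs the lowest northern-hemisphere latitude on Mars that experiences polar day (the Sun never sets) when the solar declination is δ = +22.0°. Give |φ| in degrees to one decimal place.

|φ| = 68.0°

Polar day requires cos H₀ = −tan φ tan δ ≤ −1, i.e. tan φ tan δ ≥ 1.
The boundary is |tan φ| · |tan δ| = 1, so |φ| = 90° − |δ| = 90° − 22.0° = 68.0° in the northern hemisphere.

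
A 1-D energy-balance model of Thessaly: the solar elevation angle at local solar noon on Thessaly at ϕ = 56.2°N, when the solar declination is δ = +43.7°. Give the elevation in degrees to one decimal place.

At local noon the hour angle is zero, so the zenith angle equals |ϕ − δ| = |+56.2° − (+43.700°)| = 12.500°.
Elevation = 90° − 12.500° = 77.5°.

77.5°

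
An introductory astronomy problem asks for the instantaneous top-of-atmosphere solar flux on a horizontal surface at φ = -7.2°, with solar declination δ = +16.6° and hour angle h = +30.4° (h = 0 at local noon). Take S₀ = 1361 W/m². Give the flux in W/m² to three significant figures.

cos θ_z = sin φ sin δ + cos φ cos δ cos h = -0.035806 + 0.820049 = 0.784243.
Flux = S₀ · cos θ_z = 1361 × 0.784243 = 1067 W/m².

1.07e+03 W/m²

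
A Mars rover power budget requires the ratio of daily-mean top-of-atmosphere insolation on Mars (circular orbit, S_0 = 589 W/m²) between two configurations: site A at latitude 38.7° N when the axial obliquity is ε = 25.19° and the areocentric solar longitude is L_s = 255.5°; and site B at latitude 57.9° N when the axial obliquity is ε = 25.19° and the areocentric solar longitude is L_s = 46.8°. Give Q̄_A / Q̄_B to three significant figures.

— Configuration A (ϕ=+38.7°):
sin δ = sin 25.19° × sin 255.5° = -0.41206, so δ = -24.335°.
cos h₀ = −tan(+38.7°) tan(-24.335°) = 0.3623, h₀ = 1.2000 rad.
Bracket: h₀ sin ϕ sin δ + cos ϕ cos δ sin h₀ = 1.2000×0.62524×-0.41206 + 0.78043×0.91115×0.93206 = -0.309164 + 0.662777 = 0.353613.
Q̄ = (S_0/π) × [bracket] = (589/π) × 0.353613 = 66.297 W/m².
— Configuration B (ϕ=+57.9°):
sin δ = sin 25.19° × sin 46.8° = 0.31026, so δ = +18.075°.
cos h₀ = −tan(+57.9°) tan(+18.075°) = -0.5203, h₀ = 2.1180 rad.
Bracket: h₀ sin ϕ sin δ + cos ϕ cos δ sin h₀ = 2.1180×0.84712×0.31026 + 0.53140×0.95065×0.85400 = 0.556669 + 0.431420 = 0.988089.
Q̄ = (S_0/π) × [bracket] = (589/π) × 0.988089 = 185.25 W/m².
Ratio Q̄_A / Q̄_B = 66.297 / 185.25 = 0.3579.

Q̄_A / Q̄_B ≈ 0.358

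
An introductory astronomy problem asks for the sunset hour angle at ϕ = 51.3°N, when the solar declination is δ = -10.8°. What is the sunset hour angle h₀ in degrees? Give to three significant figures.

h₀ = 76.2°

cos h₀ = −tan ϕ · tan δ = −tan(+51.3°) × tan(-10.800°) = 0.2381, so h₀ = 1.3304 rad = 76.23°.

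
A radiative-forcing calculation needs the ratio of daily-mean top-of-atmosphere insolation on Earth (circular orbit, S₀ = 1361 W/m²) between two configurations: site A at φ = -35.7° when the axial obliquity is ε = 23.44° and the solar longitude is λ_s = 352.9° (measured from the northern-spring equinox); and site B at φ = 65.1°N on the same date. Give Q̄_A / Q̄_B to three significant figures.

Q̄_A / Q̄_B ≈ 2.43

— Configuration A (φ=-35.7°):
Solar declination: sin δ = sin ε · sin λ_s = sin 23.44° × sin 352.9° = -0.04917, so δ = -2.818°.
cos H₀ = −tan(-35.7°) tan(-2.818°) = -0.0354, H₀ = 1.6062 rad.
Bracket: H₀ sin φ sin δ + cos φ cos δ sin H₀ = 1.6062×-0.58354×-0.04917 + 0.81208×0.99879×0.99937 = 0.046086 + 0.810586 = 0.856672.
Q̄ = (S₀/π) × [bracket] = (1361/π) × 0.856672 = 371.13 W/m².
— Configuration B (φ=+65.1°):
cos H₀ = −tan(+65.1°) tan(-2.818°) = 0.1061, H₀ = 1.4645 rad.
Bracket: H₀ sin φ sin δ + cos φ cos δ sin H₀ = 1.4645×0.90704×-0.04917 + 0.42104×0.99879×0.99436 = -0.065315 + 0.418159 = 0.352844.
Q̄ = (S₀/π) × [bracket] = (1361/π) × 0.352844 = 152.86 W/m².
Ratio Q̄_A / Q̄_B = 371.13 / 152.86 = 2.428.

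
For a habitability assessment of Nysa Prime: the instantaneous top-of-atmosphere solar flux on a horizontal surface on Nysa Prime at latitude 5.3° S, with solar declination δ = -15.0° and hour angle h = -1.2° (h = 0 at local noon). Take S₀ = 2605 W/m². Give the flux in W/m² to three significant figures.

2.57e+03 W/m²

cos θ_z = sin φ sin δ + cos φ cos δ cos h = 0.023907 + 0.961585 = 0.985492.
Flux = S₀ · cos θ_z = 2605 × 0.985492 = 2567 W/m².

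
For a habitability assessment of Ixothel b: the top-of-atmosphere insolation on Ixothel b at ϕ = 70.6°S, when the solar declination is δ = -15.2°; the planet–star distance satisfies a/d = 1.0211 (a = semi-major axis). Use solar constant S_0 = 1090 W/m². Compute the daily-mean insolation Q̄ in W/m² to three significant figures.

cos h₀ = −tan(-70.6°) tan(-15.200°) = -0.7715, h₀ = 2.4520 rad.
Bracket: h₀ sin ϕ sin δ + cos ϕ cos δ sin h₀ = 2.4520×-0.94322×-0.26219 + 0.33216×0.96502×0.63621 = 0.606387 + 0.203931 = 0.810318.
Inverse-square distance factor (a/d)² = 1.0211² = 1.042645.
Q̄ = (S_0/π) × 1.042645 × [bracket] = (1090/π) × 1.042645 × 0.810318 = 293.1 W/m².

Q̄ ≈ 293 W/m²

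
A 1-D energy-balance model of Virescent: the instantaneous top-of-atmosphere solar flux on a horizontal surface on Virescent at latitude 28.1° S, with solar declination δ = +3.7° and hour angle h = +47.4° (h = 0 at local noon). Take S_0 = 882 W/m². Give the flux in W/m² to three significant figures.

499 W/m²

cos θ_z = sin ϕ sin δ + cos ϕ cos δ cos h = -0.030395 + 0.595846 = 0.565451.
Flux = S_0 · cos θ_z = 882 × 0.565451 = 498.7 W/m².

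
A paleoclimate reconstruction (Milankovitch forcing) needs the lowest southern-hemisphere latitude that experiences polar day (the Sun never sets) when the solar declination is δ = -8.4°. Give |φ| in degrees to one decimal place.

Polar day requires cos H₀ = −tan φ tan δ ≤ −1, i.e. tan φ tan δ ≥ 1.
The boundary is |tan φ| · |tan δ| = 1, so |φ| = 90° − |δ| = 90° − 8.4° = 81.6° in the southern hemisphere.

|φ| = 81.6°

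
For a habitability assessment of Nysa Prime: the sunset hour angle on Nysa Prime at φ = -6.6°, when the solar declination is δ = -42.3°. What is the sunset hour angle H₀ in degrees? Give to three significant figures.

cos H₀ = −tan φ · tan δ = −tan(-6.6°) × tan(-42.300°) = -0.1053, so H₀ = 1.6763 rad = 96.04°.

H₀ = 96.0°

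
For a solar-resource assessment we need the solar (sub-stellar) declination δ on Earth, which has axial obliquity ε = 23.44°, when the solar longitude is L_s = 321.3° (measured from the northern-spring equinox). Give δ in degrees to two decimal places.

sin δ = sin ε · sin L_s = sin 23.44° × sin 321.3° = -0.248714.
δ = arcsin(-0.248714) = -14.40°.

δ = -14.40°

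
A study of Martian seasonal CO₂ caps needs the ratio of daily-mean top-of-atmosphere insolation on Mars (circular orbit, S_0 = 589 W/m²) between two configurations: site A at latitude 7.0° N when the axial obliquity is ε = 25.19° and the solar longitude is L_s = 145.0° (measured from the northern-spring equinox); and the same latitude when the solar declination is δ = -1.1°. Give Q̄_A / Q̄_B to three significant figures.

Q̄_A / Q̄_B ≈ 1.02

— Configuration A (ϕ=+7.0°):
Solar declination: sin δ = sin ε · sin L_s = sin 25.19° × sin 145.0° = 0.24413, so δ = +14.130°.
cos h₀ = −tan(+7.0°) tan(+14.130°) = -0.0309, h₀ = 1.6017 rad.
Bracket: h₀ sin ϕ sin δ + cos ϕ cos δ sin h₀ = 1.6017×0.12187×0.24413 + 0.99255×0.96974×0.99952 = 0.047654 + 0.962053 = 1.009707.
Q̄ = (S_0/π) × [bracket] = (589/π) × 1.009707 = 189.30 W/m².
— Configuration B (ϕ=+7.0°):
cos h₀ = −tan(+7.0°) tan(-1.100°) = 0.0024, h₀ = 1.5684 rad.
Bracket: h₀ sin ϕ sin δ + cos ϕ cos δ sin h₀ = 1.5684×0.12187×-0.01920 + 0.99255×0.99982×1.00000 = -0.003670 + 0.992371 = 0.988701.
Q̄ = (S_0/π) × [bracket] = (589/π) × 0.988701 = 185.37 W/m².
Ratio Q̄_A / Q̄_B = 189.30 / 185.37 = 1.021.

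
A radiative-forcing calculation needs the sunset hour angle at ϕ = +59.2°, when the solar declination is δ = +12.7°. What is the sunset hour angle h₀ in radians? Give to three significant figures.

cos h₀ = −tan ϕ · tan δ = −tan(+59.2°) × tan(+12.700°) = -0.3780, so h₀ = 1.9585 rad = 112.21°.

h₀ = 1.96 rad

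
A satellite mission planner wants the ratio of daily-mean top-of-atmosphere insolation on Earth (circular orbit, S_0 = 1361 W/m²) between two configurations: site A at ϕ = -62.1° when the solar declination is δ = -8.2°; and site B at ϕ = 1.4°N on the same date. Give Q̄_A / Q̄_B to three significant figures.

— Configuration A (ϕ=-62.1°):
cos h₀ = −tan(-62.1°) tan(-8.200°) = -0.2722, h₀ = 1.8464 rad.
Bracket: h₀ sin ϕ sin δ + cos ϕ cos δ sin h₀ = 1.8464×-0.88377×-0.14263 + 0.46793×0.98978×0.96225 = 0.232743 + 0.445664 = 0.678407.
Q̄ = (S_0/π) × [bracket] = (1361/π) × 0.678407 = 293.90 W/m².
— Configuration B (ϕ=+1.4°):
cos h₀ = −tan(+1.4°) tan(-8.200°) = 0.0035, h₀ = 1.5673 rad.
Bracket: h₀ sin ϕ sin δ + cos ϕ cos δ sin h₀ = 1.5673×0.02443×-0.14263 + 0.99970×0.98978×0.99999 = -0.005461 + 0.989473 = 0.984012.
Q̄ = (S_0/π) × [bracket] = (1361/π) × 0.984012 = 426.29 W/m².
Ratio Q̄_A / Q̄_B = 293.90 / 426.29 = 0.6894.

Q̄_A / Q̄_B ≈ 0.689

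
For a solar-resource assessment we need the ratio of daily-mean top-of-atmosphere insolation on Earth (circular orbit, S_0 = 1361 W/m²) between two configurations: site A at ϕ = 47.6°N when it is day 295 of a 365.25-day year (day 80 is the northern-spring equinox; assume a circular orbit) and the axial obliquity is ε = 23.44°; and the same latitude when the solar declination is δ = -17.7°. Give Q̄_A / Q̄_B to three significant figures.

— Configuration A (ϕ=+47.6°):
Solar longitude: L_s = 360° × (295 − 80)/365.25 = 211.910°.
sin δ = sin 23.44° × sin 211.910° = -0.21026, so δ = -12.138°.
cos h₀ = −tan(+47.6°) tan(-12.138°) = 0.2355, h₀ = 1.3330 rad.
Bracket: h₀ sin ϕ sin δ + cos ϕ cos δ sin h₀ = 1.3330×0.73846×-0.21026 + 0.67430×0.97764×0.97187 = -0.206973 + 0.640679 = 0.433706.
Q̄ = (S_0/π) × [bracket] = (1361/π) × 0.433706 = 187.89 W/m².
— Configuration B (ϕ=+47.6°):
cos h₀ = −tan(+47.6°) tan(-17.700°) = 0.3495, h₀ = 1.2138 rad.
Bracket: h₀ sin ϕ sin δ + cos ϕ cos δ sin h₀ = 1.2138×0.73846×-0.30403 + 0.67430×0.95266×0.93693 = -0.272515 + 0.601864 = 0.329349.
Q̄ = (S_0/π) × [bracket] = (1361/π) × 0.329349 = 142.68 W/m².
Ratio Q̄_A / Q̄_B = 187.89 / 142.68 = 1.317.

Q̄_A / Q̄_B ≈ 1.32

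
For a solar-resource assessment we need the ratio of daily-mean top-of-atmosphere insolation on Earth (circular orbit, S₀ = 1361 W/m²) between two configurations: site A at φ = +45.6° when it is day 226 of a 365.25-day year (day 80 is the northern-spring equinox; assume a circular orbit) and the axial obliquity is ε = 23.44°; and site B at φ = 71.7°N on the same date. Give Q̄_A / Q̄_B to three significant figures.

Q̄_A / Q̄_B ≈ 1.30

— Configuration A (φ=+45.6°):
Solar longitude: λ_s = 360° × (226 − 80)/365.25 = 143.901°.
sin δ = sin 23.44° × sin 143.901° = 0.23437, so δ = +13.554°.
cos H₀ = −tan(+45.6°) tan(+13.554°) = -0.2462, H₀ = 1.8195 rad.
Bracket: H₀ sin φ sin δ + cos φ cos δ sin H₀ = 1.8195×0.71447×0.23437 + 0.69966×0.97215×0.96922 = 0.304676 + 0.659239 = 0.963915.
Q̄ = (S₀/π) × [bracket] = (1361/π) × 0.963915 = 417.59 W/m².
— Configuration B (φ=+71.7°):
cos H₀ = −tan(+71.7°) tan(+13.554°) = -0.7290, H₀ = 2.3876 rad.
Bracket: H₀ sin φ sin δ + cos φ cos δ sin H₀ = 2.3876×0.94943×0.23437 + 0.31399×0.97215×0.68455 = 0.531284 + 0.208956 = 0.740240.
Q̄ = (S₀/π) × [bracket] = (1361/π) × 0.740240 = 320.69 W/m².
Ratio Q̄_A / Q̄_B = 417.59 / 320.69 = 1.302.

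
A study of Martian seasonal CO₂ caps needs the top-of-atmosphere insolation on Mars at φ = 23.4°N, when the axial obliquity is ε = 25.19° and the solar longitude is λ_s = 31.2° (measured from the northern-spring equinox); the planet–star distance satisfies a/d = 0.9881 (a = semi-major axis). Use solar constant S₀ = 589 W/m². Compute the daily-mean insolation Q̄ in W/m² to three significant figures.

Solar declination: sin δ = sin ε · sin λ_s = sin 25.19° × sin 31.2° = 0.22048, so δ = +12.737°.
cos H₀ = −tan(+23.4°) tan(+12.737°) = -0.0978, H₀ = 1.6688 rad.
Bracket: H₀ sin φ sin δ + cos φ cos δ sin H₀ = 1.6688×0.39715×0.22048 + 0.91775×0.97539×0.99520 = 0.146126 + 0.890867 = 1.036993.
Inverse-square distance factor (a/d)² = 0.9881² = 0.976342.
Q̄ = (S₀/π) × 0.976342 × [bracket] = (589/π) × 0.976342 × 1.036993 = 189.8 W/m².

Q̄ ≈ 190 W/m²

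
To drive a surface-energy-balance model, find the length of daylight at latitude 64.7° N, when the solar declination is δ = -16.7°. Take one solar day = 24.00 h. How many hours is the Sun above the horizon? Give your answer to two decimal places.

cos h₀ = −tan ϕ · tan δ = −tan(+64.7°) × tan(-16.700°) = 0.6347, so h₀ = 0.8832 rad = 50.60°.
Daylight = 2h₀/(2π) × 24.00 h = (0.8832/π) × 24.00 = 6.75 h.

6.75 h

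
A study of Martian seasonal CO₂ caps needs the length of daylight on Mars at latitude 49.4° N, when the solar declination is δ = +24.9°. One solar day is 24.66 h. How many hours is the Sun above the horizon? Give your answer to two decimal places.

cos h₀ = −tan ϕ · tan δ = −tan(+49.4°) × tan(+24.900°) = -0.5416, so h₀ = 2.1431 rad = 122.79°.
Daylight = 2h₀/(2π) × 24.66 h = (2.1431/π) × 24.66 = 16.82 h.

16.82 h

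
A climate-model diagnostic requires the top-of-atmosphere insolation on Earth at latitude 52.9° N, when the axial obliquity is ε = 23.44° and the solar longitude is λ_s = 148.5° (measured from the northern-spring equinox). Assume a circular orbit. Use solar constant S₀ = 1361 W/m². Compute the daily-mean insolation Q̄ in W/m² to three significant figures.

Solar declination: sin δ = sin ε · sin λ_s = sin 23.44° × sin 148.5° = 0.20784, so δ = +11.996°.
cos H₀ = −tan(+52.9°) tan(+11.996°) = -0.2810, H₀ = 1.8556 rad.
Bracket: H₀ sin φ sin δ + cos φ cos δ sin H₀ = 1.8556×0.79758×0.20784 + 0.60321×0.97816×0.95972 = 0.307601 + 0.566269 = 0.873870.
Q̄ = (S₀/π) × [bracket] = (1361/π) × 0.873870 = 378.6 W/m².

Q̄ ≈ 379 W/m²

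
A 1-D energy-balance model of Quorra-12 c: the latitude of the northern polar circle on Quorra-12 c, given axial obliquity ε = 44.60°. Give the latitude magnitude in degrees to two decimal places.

45.40°

The polar circle is the lowest latitude that experiences at least one full rotation of continuous daylight at the northern-summer solstice; it lies at |ϕ| = 90° − ε = 90° − 44.60° = 45.40°.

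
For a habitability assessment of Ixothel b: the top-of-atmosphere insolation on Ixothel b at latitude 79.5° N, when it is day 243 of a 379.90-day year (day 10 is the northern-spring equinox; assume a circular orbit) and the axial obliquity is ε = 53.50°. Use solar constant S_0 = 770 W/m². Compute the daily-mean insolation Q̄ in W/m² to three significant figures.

Solar longitude: L_s = 360° × (243 − 10)/379.90 = 220.795°.
sin δ = sin 53.50° × sin 220.795° = -0.52520, so δ = -31.682°.
cos h₀ = −tan(+79.5°) tan(-31.682°) = 3.3300 ≥ 1 ⇒ polar night, h₀ = 0 and Q̄ = 0.

Q̄ ≈ 0.00 W/m²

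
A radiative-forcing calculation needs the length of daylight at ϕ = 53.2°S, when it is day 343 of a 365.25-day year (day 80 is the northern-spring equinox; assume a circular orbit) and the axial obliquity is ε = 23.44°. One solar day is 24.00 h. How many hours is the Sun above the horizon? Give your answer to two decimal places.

16.61 h

Solar longitude: L_s = 360° × (343 − 80)/365.25 = 259.220°.
sin δ = sin 23.44° × sin 259.220° = -0.39077, so δ = -23.002°.
cos h₀ = −tan ϕ · tan δ = −tan(-53.2°) × tan(-23.002°) = -0.5675, so h₀ = 2.1742 rad = 124.57°.
Daylight = 2h₀/(2π) × 24.00 h = (2.1742/π) × 24.00 = 16.61 h.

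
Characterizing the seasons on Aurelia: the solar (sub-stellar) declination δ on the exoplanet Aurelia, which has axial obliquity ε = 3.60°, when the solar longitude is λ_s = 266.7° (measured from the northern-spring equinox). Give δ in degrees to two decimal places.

δ = -3.59°

sin δ = sin ε · sin λ_s = sin 3.60° × sin 266.7° = -0.062686.
δ = arcsin(-0.062686) = -3.59°.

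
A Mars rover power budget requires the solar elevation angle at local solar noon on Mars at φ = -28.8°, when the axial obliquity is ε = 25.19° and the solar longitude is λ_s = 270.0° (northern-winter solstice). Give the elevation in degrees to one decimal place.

Solar declination: sin δ = sin ε · sin λ_s = sin 25.19° × sin 270.0° = -0.42562, so δ = -25.190°.
At local noon the hour angle is zero, so the zenith angle equals |φ − δ| = |-28.8° − (-25.190°)| = 3.610°.
Elevation = 90° − 3.610° = 86.4°.

86.4°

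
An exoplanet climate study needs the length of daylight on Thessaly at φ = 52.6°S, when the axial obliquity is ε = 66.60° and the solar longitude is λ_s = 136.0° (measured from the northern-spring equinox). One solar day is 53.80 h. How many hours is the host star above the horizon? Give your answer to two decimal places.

Solar declination: sin δ = sin ε · sin λ_s = sin 66.60° × sin 136.0° = 0.63753, so δ = +39.608°.
cos H₀ = −tan φ · tan δ = 1.0823 ≥ 1, so the host star never rises (polar night) and H₀ = 0.
Daylight = 2H₀/(2π) × 53.80 h = (0.0000/π) × 53.80 = 0.00 h.

0.00 h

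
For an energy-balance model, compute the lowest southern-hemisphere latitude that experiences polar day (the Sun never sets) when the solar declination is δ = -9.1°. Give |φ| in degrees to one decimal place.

Polar day requires cos H₀ = −tan φ tan δ ≤ −1, i.e. tan φ tan δ ≥ 1.
The boundary is |tan φ| · |tan δ| = 1, so |φ| = 90° − |δ| = 90° − 9.1° = 80.9° in the southern hemisphere.

|φ| = 80.9°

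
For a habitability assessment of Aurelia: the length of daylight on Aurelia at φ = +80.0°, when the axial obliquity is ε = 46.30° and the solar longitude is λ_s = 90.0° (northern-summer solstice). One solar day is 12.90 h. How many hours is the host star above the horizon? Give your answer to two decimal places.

12.90 h

Solar declination: sin δ = sin ε · sin λ_s = sin 46.30° × sin 90.0° = 0.72297, so δ = +46.300°.
Sunrise equation: cos H₀ = −tan φ · tan δ = -5.9347 ≤ −1, so the host star never sets (polar day) and H₀ = π.
Daylight = 2H₀/(2π) × 12.90 h = (3.1416/π) × 12.90 = 12.90 h.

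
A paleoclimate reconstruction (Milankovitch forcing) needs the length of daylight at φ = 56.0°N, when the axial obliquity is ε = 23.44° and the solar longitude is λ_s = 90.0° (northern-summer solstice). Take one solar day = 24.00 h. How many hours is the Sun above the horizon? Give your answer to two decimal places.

17.33 h

Solar declination: sin δ = sin ε · sin λ_s = sin 23.44° × sin 90.0° = 0.39779, so δ = +23.440°.
cos H₀ = −tan φ · tan δ = −tan(+56.0°) × tan(+23.440°) = -0.6428, so H₀ = 2.2689 rad = 130.00°.
Daylight = 2H₀/(2π) × 24.00 h = (2.2689/π) × 24.00 = 17.33 h.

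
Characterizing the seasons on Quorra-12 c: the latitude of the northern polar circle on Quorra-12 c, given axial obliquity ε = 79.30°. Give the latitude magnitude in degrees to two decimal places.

The polar circle is the lowest latitude that experiences at least one full rotation of continuous daylight at the northern-summer solstice; it lies at |φ| = 90° − ε = 90° − 79.30° = 10.70°.

10.70°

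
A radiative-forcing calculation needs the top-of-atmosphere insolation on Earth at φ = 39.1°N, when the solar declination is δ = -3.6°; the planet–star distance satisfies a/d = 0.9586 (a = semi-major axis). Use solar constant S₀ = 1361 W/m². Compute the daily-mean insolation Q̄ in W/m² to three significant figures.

cos H₀ = −tan(+39.1°) tan(-3.600°) = 0.0511, H₀ = 1.5196 rad.
Bracket: H₀ sin φ sin δ + cos φ cos δ sin H₀ = 1.5196×0.63068×-0.06279 + 0.77605×0.99803×0.99869 = -0.060177 + 0.773507 = 0.713330.
Inverse-square distance factor (a/d)² = 0.9586² = 0.918914.
Q̄ = (S₀/π) × 0.918914 × [bracket] = (1361/π) × 0.918914 × 0.713330 = 284.0 W/m².

Q̄ ≈ 284 W/m²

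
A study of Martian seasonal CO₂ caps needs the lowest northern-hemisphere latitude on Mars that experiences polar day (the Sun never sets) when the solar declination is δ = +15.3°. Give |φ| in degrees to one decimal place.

Polar day requires cos H₀ = −tan φ tan δ ≤ −1, i.e. tan φ tan δ ≥ 1.
The boundary is |tan φ| · |tan δ| = 1, so |φ| = 90° − |δ| = 90° − 15.3° = 74.7° in the northern hemisphere.

|φ| = 74.7°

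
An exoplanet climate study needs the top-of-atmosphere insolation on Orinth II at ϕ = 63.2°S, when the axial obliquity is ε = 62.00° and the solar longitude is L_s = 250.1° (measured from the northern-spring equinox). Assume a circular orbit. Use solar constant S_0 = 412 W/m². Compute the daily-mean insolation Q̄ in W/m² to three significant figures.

Q̄ ≈ 305 W/m²

Solar declination: sin δ = sin ε · sin L_s = sin 62.00° × sin 250.1° = -0.83023, so δ = -56.122°.
cos h₀ = −tan(-63.2°) tan(-56.122°) = -2.9485 ≤ −1 ⇒ polar day, h₀ = π.
Bracket: h₀ sin ϕ sin δ + cos ϕ cos δ sin h₀ = 3.1416×-0.89259×-0.83023 + 0.45088×0.55743×0.00000 = 2.328098 + 0.000000 = 2.328098.
Q̄ = (S_0/π) × [bracket] = (412/π) × 2.328098 = 305.3 W/m².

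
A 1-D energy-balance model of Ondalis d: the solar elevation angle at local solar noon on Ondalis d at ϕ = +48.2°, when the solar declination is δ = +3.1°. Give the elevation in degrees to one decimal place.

At local noon the hour angle is zero, so the zenith angle equals |ϕ − δ| = |+48.2° − (+3.100°)| = 45.100°.
Elevation = 90° − 45.100° = 44.9°.

44.9°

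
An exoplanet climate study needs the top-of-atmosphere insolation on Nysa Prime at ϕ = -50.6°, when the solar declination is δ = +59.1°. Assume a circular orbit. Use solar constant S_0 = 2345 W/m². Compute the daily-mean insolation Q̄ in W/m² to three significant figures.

Q̄ ≈ 0.00 W/m²

cos h₀ = −tan(-50.6°) tan(+59.100°) = 2.0342 ≥ 1 ⇒ polar night, h₀ = 0 and Q̄ = 0.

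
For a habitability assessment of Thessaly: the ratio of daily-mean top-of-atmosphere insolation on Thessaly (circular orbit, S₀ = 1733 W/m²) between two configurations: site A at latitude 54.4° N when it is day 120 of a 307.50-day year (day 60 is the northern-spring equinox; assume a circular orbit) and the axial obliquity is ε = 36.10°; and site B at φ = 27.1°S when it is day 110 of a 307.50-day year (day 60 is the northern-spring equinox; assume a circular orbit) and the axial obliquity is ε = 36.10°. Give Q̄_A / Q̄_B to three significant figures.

Q̄_A / Q̄_B ≈ 3.21

— Configuration A (φ=+54.4°):
Solar longitude: λ_s = 360° × (120 − 60)/307.50 = 70.244°.
sin δ = sin 36.10° × sin 70.244° = 0.55452, so δ = +33.677°.
cos H₀ = −tan(+54.4°) tan(+33.677°) = -0.9307, H₀ = 2.7672 rad.
Bracket: H₀ sin φ sin δ + cos φ cos δ sin H₀ = 2.7672×0.81310×0.55452 + 0.58212×0.83217×0.36567 = 1.247676 + 0.177139 = 1.424815.
Q̄ = (S₀/π) × [bracket] = (1733/π) × 1.424815 = 785.97 W/m².
— Configuration B (φ=-27.1°):
Solar longitude: λ_s = 360° × (110 − 60)/307.50 = 58.537°.
sin δ = sin 36.10° × sin 58.537° = 0.50257, so δ = +30.170°.
cos H₀ = −tan(-27.1°) tan(+30.170°) = 0.2975, H₀ = 1.2688 rad.
Bracket: H₀ sin φ sin δ + cos φ cos δ sin H₀ = 1.2688×-0.45554×0.50257 + 0.89021×0.86454×0.95473 = -0.290480 + 0.734781 = 0.444301.
Q̄ = (S₀/π) × [bracket] = (1733/π) × 0.444301 = 245.09 W/m².
Ratio Q̄_A / Q̄_B = 785.97 / 245.09 = 3.207.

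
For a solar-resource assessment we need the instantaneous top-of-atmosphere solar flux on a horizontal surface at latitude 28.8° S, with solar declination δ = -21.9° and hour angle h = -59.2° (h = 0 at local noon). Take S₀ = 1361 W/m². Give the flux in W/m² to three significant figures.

cos θ_z = sin φ sin δ + cos φ cos δ cos h = 0.179688 + 0.416326 = 0.596014.
Flux = S₀ · cos θ_z = 1361 × 0.596014 = 811.2 W/m².

811 W/m²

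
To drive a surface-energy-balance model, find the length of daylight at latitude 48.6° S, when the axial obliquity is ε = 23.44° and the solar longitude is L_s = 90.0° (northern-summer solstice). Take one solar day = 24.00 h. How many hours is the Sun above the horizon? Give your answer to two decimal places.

8.07 h

Solar declination: sin δ = sin ε · sin L_s = sin 23.44° × sin 90.0° = 0.39779, so δ = +23.440°.
cos h₀ = −tan ϕ · tan δ = −tan(-48.6°) × tan(+23.440°) = 0.4918, so h₀ = 1.0567 rad = 60.54°.
Daylight = 2h₀/(2π) × 24.00 h = (1.0567/π) × 24.00 = 8.07 h.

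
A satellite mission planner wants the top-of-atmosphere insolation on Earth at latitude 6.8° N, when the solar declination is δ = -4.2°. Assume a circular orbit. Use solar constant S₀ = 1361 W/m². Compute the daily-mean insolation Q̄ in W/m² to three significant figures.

Q̄ ≈ 423 W/m²

cos H₀ = −tan(+6.8°) tan(-4.200°) = 0.0088, H₀ = 1.5620 rad.
Bracket: H₀ sin φ sin δ + cos φ cos δ sin H₀ = 1.5620×0.11840×-0.07324 + 0.99297×0.99731×0.99996 = -0.013545 + 0.990259 = 0.976714.
Q̄ = (S₀/π) × [bracket] = (1361/π) × 0.976714 = 423.1 W/m².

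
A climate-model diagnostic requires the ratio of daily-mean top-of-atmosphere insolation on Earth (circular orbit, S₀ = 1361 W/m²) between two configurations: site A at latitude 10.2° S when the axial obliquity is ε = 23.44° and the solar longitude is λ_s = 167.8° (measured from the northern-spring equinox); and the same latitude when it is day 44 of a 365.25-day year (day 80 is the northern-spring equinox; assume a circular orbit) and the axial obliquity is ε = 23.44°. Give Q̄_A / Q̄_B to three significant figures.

— Configuration A (φ=-10.2°):
Solar declination: sin δ = sin ε · sin λ_s = sin 23.44° × sin 167.8° = 0.08406, so δ = +4.822°.
cos H₀ = −tan(-10.2°) tan(+4.822°) = 0.0152, H₀ = 1.5556 rad.
Bracket: H₀ sin φ sin δ + cos φ cos δ sin H₀ = 1.5556×-0.17708×0.08406 + 0.98420×0.99646×0.99988 = -0.023156 + 0.980598 = 0.957442.
Q̄ = (S₀/π) × [bracket] = (1361/π) × 0.957442 = 414.78 W/m².
— Configuration B (φ=-10.2°):
Solar longitude: λ_s = 360° × (44 − 80)/365.25 = -35.483°, i.e. -35.483° + 360° = 324.517°.
sin δ = sin 23.44° × sin 324.517° = -0.23090, so δ = -13.350°.
cos H₀ = −tan(-10.2°) tan(-13.350°) = -0.0427, H₀ = 1.6135 rad.
Bracket: H₀ sin φ sin δ + cos φ cos δ sin H₀ = 1.6135×-0.17708×-0.23090 + 0.98420×0.97298×0.99909 = 0.065972 + 0.956735 = 1.022707.
Q̄ = (S₀/π) × [bracket] = (1361/π) × 1.022707 = 443.06 W/m².
Ratio Q̄_A / Q̄_B = 414.78 / 443.06 = 0.9362.

Q̄_A / Q̄_B ≈ 0.936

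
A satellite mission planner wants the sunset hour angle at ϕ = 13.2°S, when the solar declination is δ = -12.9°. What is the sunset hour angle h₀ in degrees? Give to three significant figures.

h₀ = 93.1°

cos h₀ = −tan ϕ · tan δ = −tan(-13.2°) × tan(-12.900°) = -0.0537, so h₀ = 1.6245 rad = 93.08°.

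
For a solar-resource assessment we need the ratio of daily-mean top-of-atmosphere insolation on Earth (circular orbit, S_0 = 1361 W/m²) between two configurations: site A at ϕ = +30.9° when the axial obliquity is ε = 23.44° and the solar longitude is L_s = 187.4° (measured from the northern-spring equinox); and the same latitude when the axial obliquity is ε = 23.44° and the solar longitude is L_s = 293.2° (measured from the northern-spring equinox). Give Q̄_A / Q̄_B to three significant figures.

— Configuration A (ϕ=+30.9°):
Solar declination: sin δ = sin ε · sin L_s = sin 23.44° × sin 187.4° = -0.05123, so δ = -2.937°.
cos h₀ = −tan(+30.9°) tan(-2.937°) = 0.0307, h₀ = 1.5401 rad.
Bracket: h₀ sin ϕ sin δ + cos ϕ cos δ sin h₀ = 1.5401×0.51354×-0.05123 + 0.85806×0.99869×0.99953 = -0.040518 + 0.856533 = 0.816015.
Q̄ = (S_0/π) × [bracket] = (1361/π) × 0.816015 = 353.51 W/m².
— Configuration B (ϕ=+30.9°):
Solar declination: sin δ = sin ε · sin L_s = sin 23.44° × sin 293.2° = -0.36562, so δ = -21.446°.
cos h₀ = −tan(+30.9°) tan(-21.446°) = 0.2351, h₀ = 1.3335 rad.
Bracket: h₀ sin ϕ sin δ + cos ϕ cos δ sin h₀ = 1.3335×0.51354×-0.36562 + 0.85806×0.93076×0.97197 = -0.250379 + 0.776262 = 0.525883.
Q̄ = (S_0/π) × [bracket] = (1361/π) × 0.525883 = 227.82 W/m².
Ratio Q̄_A / Q̄_B = 353.51 / 227.82 = 1.552.

Q̄_A / Q̄_B ≈ 1.55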